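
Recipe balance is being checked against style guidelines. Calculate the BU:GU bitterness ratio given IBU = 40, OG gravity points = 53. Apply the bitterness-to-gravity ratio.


BU:GU = IBU / OG_points
BU:GU = 40 / 53

0.7547


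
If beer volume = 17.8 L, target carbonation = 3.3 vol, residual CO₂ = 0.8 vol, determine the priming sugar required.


sugar = (target − residual)·4.0·V
sugar = (3.3 − 0.8)·4.0·17.8

178.0000 g


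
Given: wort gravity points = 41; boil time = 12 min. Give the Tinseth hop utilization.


U = 1.65·0.000125^(GP/1000) · (1 − e^(−0.04·t))/4.15
bigness = 1.65·0.000125^(41/1000) = 1.1415
boil_factor = (1 − e^(−0.04·12))/4.15 = 0.0919
U = 1.1415 · 0.0919

0.1049


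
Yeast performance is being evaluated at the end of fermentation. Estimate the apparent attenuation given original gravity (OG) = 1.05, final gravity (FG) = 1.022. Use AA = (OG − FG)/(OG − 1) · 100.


AA = (1.05 − 1.022)/(1.05 − 1) · 100

56.0000 %


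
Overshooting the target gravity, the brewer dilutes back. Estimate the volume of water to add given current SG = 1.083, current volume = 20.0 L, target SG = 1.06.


V_water = V·((SG_curr − 1)/(SG_target − 1) − 1)
V_water = 20.0·((1.083 − 1)/(1.06 − 1) − 1)

7.6667 L


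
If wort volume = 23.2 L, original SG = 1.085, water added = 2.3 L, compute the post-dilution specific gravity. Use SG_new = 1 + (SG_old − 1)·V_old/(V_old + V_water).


pts = (1.085 − 1)·1000·23.2/(23.2 + 2.3) = 77.3333
SG_new = 1 + 77.3333/1000

1.0773


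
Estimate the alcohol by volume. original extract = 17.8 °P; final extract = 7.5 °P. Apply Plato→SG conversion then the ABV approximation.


SG = 259/(259 − P);  ABV = (OG − FG)·131.25
OG = 259/(259 − 17.8) = 1.0738
FG = 259/(259 − 7.5) = 1.0298
ABV = (1.0738 − 1.0298)·131.25

5.7719 % ABV


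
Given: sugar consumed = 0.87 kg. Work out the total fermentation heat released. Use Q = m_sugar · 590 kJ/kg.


Q = 0.87 · 590

513.3000 kJ


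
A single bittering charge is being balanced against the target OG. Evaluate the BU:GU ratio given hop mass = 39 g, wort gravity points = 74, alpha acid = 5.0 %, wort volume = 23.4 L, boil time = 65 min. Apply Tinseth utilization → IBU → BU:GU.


U = 1.65·0.000125^(GP/1000)·(1−e^(−0.04t))/4.15;  IBU = (α/100)·m·U·1000/V;  BU:GU = IBU/GP
U = 1.65·0.000125^(74/1000)·(1−e^(−0.04·65))/4.15 = 0.1893
IBU = (5.0/100)·39·0.1893·1000/23.4 = 15.7728
BU:GU = 15.7728/74

0.2131


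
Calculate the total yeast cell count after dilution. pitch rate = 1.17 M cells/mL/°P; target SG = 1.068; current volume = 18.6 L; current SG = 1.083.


V_w = V·((SG_c−1)/(SG_t−1)−1);  °P = 259 − 259/SG_t;  cells = rate·(V+V_w)·°P
V_w = 18.6·((1.083−1)/(1.068−1)−1) = 4.1029
V_final = 18.6 + 4.1029 = 22.7029
°P = 259 − 259/1.068 = 16.4906
cells = 1.17·22.7029·16.4906

438.0316 billion cells


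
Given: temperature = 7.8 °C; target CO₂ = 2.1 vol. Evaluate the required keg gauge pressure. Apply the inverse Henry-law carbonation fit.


psi = vols/(0.01821 + 0.09011·e^(−0.04·T)) − 14.695
psi = 2.1/(0.01821 + 0.09011·e^(−0.04·7.8)) − 14.695

10.2548 psi


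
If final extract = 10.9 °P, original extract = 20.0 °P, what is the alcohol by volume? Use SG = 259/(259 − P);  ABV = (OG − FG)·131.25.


OG = 259/(259 − 20.0) = 1.0837
FG = 259/(259 − 10.9) = 1.0439
ABV = (1.0837 − 1.0439)·131.25

5.2169 % ABV


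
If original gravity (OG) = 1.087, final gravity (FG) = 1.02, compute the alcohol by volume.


ABV = (OG − FG) · 131.25
ABV = (1.087 − 1.02) · 131.25

8.7937 % ABV


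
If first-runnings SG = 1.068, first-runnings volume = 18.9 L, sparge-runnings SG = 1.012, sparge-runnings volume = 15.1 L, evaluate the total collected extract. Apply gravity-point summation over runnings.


total = Σ (SG_i − 1)·1000·V_i
first = (1.068 − 1)·1000·18.9 = 1285.2000
sparge = (1.012 − 1)·1000·15.1 = 181.2000
total = 1285.2000 + 181.2000

1466.4000 gravity·L


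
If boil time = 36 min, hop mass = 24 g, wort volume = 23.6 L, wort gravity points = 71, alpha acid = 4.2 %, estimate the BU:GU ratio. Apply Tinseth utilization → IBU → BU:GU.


U = 1.65·0.000125^(GP/1000)·(1−e^(−0.04t))/4.15;  IBU = (α/100)·m·U·1000/V;  BU:GU = IBU/GP
U = 1.65·0.000125^(71/1000)·(1−e^(−0.04·36))/4.15 = 0.1603
IBU = (4.2/100)·24·0.1603·1000/23.6 = 6.8459
BU:GU = 6.8459/71

0.0964


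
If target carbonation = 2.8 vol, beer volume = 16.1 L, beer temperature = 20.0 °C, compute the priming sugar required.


residual = 14.695·(0.01821 + 0.09011·e^(−0.04·T));  sugar = (target − residual)·4.0·V
residual = 14.695·(0.01821 + 0.09011·e^(−0.04·20.0)) = 0.8626
sugar = (2.8 − 0.8626)·4.0·16.1

124.7697 g


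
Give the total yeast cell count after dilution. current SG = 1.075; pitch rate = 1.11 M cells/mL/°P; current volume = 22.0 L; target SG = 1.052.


V_w = V·((SG_c−1)/(SG_t−1)−1);  °P = 259 − 259/SG_t;  cells = rate·(V+V_w)·°P
V_w = 22.0·((1.075−1)/(1.052−1)−1) = 9.7308
V_final = 22.0 + 9.7308 = 31.7308
°P = 259 − 259/1.052 = 12.8023
cells = 1.11·31.7308·12.8023

450.9111 billion cells


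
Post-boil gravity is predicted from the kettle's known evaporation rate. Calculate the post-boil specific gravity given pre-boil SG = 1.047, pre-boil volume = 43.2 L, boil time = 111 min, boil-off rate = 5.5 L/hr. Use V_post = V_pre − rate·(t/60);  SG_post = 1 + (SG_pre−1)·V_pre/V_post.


V_post = 43.2 − 5.5·(111/60) = 33.0250
SG_post = 1 + (1.047 − 1)·43.2/33.0250

1.0615


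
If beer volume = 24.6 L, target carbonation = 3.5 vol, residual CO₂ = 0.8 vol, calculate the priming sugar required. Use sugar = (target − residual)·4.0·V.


sugar = (3.5 − 0.8)·4.0·24.6

265.6800 g


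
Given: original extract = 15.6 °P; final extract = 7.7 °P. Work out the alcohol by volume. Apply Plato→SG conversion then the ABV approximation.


SG = 259/(259 − P);  ABV = (OG − FG)·131.25
OG = 259/(259 − 15.6) = 1.0641
FG = 259/(259 − 7.7) = 1.0306
ABV = (1.0641 − 1.0306)·131.25

4.3905 % ABV


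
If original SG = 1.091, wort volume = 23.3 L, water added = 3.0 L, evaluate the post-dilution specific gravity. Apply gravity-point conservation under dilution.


SG_new = 1 + (SG_old − 1)·V_old/(V_old + V_water)
pts = (1.091 − 1)·1000·23.3/(23.3 + 3.0) = 80.6198
SG_new = 1 + 80.6198/1000

1.0806


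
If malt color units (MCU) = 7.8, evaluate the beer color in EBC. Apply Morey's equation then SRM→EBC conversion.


SRM = 1.4922·MCU^0.6859;  EBC = SRM·1.97
SRM = 1.4922·7.8^0.6859 = 6.1054
EBC = 6.1054·1.97

12.0277 EBC


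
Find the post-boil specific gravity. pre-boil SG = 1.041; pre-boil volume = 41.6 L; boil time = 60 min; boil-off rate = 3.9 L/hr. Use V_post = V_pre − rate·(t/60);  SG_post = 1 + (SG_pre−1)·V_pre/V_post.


V_post = 41.6 − 3.9·(60/60) = 37.7000
SG_post = 1 + (1.041 − 1)·41.6/37.7000

1.0452


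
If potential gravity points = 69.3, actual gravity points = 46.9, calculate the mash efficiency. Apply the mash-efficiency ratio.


efficiency = actual / potential × 100
efficiency = 46.9 / 69.3 × 100

67.6768 %


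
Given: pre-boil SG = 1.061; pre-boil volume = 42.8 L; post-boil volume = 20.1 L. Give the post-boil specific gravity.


SG_post = 1 + (SG_pre − 1)·V_pre/V_post
pts_pre = (1.061 − 1)·1000 = 61.0000
pts_post = 61.0000·42.8/20.1 = 129.8905
SG_post = 1 + 129.8905/1000

1.1299


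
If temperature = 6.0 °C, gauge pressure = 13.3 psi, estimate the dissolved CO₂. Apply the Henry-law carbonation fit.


vols = (P + 14.695)·(0.01821 + 0.09011·e^(−0.04·T))
vols = (13.3 + 14.695)·(0.01821 + 0.09011·e^(−0.04·6.0))

2.4942 volumes


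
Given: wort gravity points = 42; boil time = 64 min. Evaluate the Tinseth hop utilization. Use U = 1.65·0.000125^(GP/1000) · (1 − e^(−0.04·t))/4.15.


bigness = 1.65·0.000125^(42/1000) = 1.1312
boil_factor = (1 − e^(−0.04·64))/4.15 = 0.2223
U = 1.1312 · 0.2223

0.2515


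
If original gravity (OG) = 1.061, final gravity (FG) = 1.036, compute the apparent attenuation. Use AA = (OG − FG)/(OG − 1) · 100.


AA = (1.061 − 1.036)/(1.061 − 1) · 100

40.9836 %


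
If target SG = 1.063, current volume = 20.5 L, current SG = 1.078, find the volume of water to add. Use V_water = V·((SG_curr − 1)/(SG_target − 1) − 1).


V_water = 20.5·((1.078 − 1)/(1.063 − 1) − 1)

4.8810 L


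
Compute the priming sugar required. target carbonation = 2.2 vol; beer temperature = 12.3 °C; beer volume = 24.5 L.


residual = 14.695·(0.01821 + 0.09011·e^(−0.04·T));  sugar = (target − residual)·4.0·V
residual = 14.695·(0.01821 + 0.09011·e^(−0.04·12.3)) = 1.0772
sugar = (2.2 − 1.0772)·4.0·24.5

110.0349 g


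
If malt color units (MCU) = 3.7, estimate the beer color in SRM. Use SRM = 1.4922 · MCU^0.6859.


SRM = 1.4922 · 3.7^0.6859

3.6606 SRM


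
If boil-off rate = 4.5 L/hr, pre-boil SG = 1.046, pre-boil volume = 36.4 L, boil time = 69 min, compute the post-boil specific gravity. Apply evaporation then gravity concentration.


V_post = V_pre − rate·(t/60);  SG_post = 1 + (SG_pre−1)·V_pre/V_post
V_post = 36.4 − 4.5·(69/60) = 31.2250
SG_post = 1 + (1.046 − 1)·36.4/31.2250

1.0536


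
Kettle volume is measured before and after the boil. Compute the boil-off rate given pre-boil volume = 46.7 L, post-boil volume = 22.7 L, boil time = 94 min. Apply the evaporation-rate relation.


rate = (V_pre − V_post) / (t_min/60)
rate = (46.7 − 22.7) / (94/60)

15.3191 L/hr


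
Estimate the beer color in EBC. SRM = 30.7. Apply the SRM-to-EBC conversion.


EBC = SRM · 1.97
EBC = 30.7 · 1.97

60.4790 EBC


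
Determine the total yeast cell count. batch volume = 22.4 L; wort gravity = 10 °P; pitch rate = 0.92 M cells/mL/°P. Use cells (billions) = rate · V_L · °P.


cells = 0.92 · 22.4 · 10

206.0800 billion cells


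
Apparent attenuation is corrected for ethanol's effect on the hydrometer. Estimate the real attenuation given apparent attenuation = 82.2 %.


RA = AA · 0.8192
RA = 82.2 · 0.8192

67.3382 %


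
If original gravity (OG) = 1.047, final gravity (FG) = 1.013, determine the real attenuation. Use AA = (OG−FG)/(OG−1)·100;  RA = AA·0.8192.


AA = (1.047 − 1.013)/(1.047 − 1)·100 = 72.3404
RA = 72.3404·0.8192

59.2613 %


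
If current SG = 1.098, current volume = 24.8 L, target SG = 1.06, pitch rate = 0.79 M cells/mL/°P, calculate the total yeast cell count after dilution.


V_w = V·((SG_c−1)/(SG_t−1)−1);  °P = 259 − 259/SG_t;  cells = rate·(V+V_w)·°P
V_w = 24.8·((1.098−1)/(1.06−1)−1) = 15.7067
V_final = 24.8 + 15.7067 = 40.5067
°P = 259 − 259/1.06 = 14.6604
cells = 0.79·40.5067·14.6604

469.1360 billion cells


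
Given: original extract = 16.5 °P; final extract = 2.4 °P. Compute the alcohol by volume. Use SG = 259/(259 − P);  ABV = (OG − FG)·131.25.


OG = 259/(259 − 16.5) = 1.0680
FG = 259/(259 − 2.4) = 1.0094
ABV = (1.0680 − 1.0094)·131.25

7.7028 % ABV


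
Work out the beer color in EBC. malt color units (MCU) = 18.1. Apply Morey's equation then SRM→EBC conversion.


SRM = 1.4922·MCU^0.6859;  EBC = SRM·1.97
SRM = 1.4922·18.1^0.6859 = 10.8760
EBC = 10.8760·1.97

21.4257 EBC


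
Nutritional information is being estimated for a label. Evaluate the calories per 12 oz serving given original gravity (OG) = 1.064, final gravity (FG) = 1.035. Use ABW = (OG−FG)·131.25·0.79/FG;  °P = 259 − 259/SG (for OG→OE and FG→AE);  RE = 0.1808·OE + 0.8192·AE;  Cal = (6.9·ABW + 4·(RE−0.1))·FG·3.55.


ABW = (1.064 − 1.035)·131.25·0.79/1.035 = 2.9053
OE = 259 − 259/1.064 = 15.5789 °P
AE = 259 − 259/1.035 = 8.7585 °P
RE = 0.1808·15.5789 + 0.8192·8.7585 = 9.9916 °P
Cal = (6.9·2.9053 + 4·(9.9916−0.1))·1.035·3.55

219.0318 kcal


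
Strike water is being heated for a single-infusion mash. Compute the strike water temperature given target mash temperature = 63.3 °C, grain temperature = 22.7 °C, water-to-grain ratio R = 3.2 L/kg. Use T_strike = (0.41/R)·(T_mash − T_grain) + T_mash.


T_strike = (0.41/3.2)·(63.3 − 22.7) + 63.3

68.5019 °C


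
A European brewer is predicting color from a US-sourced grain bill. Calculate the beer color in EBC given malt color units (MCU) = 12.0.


SRM = 1.4922·MCU^0.6859;  EBC = SRM·1.97
SRM = 1.4922·12.0^0.6859 = 8.2042
EBC = 8.2042·1.97

16.1623 EBC


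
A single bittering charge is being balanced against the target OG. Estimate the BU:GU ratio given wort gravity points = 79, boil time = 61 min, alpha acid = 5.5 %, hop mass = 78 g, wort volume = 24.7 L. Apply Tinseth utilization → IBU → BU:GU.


U = 1.65·0.000125^(GP/1000)·(1−e^(−0.04t))/4.15;  IBU = (α/100)·m·U·1000/V;  BU:GU = IBU/GP
U = 1.65·0.000125^(79/1000)·(1−e^(−0.04·61))/4.15 = 0.1784
IBU = (5.5/100)·78·0.1784·1000/24.7 = 30.9918
BU:GU = 30.9918/79

0.3923


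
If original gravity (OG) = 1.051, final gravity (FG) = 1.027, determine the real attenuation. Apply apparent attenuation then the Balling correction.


AA = (OG−FG)/(OG−1)·100;  RA = AA·0.8192
AA = (1.051 − 1.027)/(1.051 − 1)·100 = 47.0588
RA = 47.0588·0.8192

38.5506 %


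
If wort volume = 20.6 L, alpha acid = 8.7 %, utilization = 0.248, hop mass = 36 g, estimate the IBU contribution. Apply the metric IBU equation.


IBU = (α/100)·mass·U·1000 / V
IBU = (8.7/100)·36·0.248·1000 / 20.6

37.7056 IBU


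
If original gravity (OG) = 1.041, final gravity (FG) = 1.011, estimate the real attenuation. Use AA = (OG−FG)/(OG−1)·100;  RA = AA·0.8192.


AA = (1.041 − 1.011)/(1.041 − 1)·100 = 73.1707
RA = 73.1707·0.8192

59.9415 %


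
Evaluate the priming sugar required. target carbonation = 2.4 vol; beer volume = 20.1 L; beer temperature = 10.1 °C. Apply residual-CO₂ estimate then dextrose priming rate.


residual = 14.695·(0.01821 + 0.09011·e^(−0.04·T));  sugar = (target − residual)·4.0·V
residual = 14.695·(0.01821 + 0.09011·e^(−0.04·10.1)) = 1.1517
sugar = (2.4 − 1.1517)·4.0·20.1

100.3659 g


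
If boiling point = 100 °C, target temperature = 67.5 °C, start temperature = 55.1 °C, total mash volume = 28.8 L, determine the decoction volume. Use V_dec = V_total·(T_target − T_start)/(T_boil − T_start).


V_dec = 28.8·(67.5 − 55.1)/(100 − 55.1)

7.9537 L


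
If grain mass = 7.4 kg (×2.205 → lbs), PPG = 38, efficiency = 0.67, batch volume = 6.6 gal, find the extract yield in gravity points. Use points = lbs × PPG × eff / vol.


lbs = 7.4 × 2.205 = 16.3170
points = 16.3170 × 38 × 0.67 / 6.6

62.9441 points


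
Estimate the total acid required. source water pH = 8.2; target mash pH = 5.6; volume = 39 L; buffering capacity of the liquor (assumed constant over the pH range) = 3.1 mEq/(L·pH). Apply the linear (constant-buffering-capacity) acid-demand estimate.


acid = buffering capacity · (pH_source − pH_target) · V
acid = 3.1 · (8.2 − 5.6) · 39

314.3400 mEq


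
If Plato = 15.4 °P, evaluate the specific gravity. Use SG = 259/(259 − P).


SG = 259/(259 − 15.4)

1.0632


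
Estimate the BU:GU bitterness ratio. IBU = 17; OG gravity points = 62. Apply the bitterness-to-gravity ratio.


BU:GU = IBU / OG_points
BU:GU = 17 / 62

0.2742


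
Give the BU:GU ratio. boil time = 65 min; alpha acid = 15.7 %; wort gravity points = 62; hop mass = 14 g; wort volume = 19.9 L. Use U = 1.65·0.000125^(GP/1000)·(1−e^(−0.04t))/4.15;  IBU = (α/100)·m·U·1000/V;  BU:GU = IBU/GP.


U = 1.65·0.000125^(62/1000)·(1−e^(−0.04·65))/4.15 = 0.2108
IBU = (15.7/100)·14·0.2108·1000/19.9 = 23.2864
BU:GU = 23.2864/62

0.3756


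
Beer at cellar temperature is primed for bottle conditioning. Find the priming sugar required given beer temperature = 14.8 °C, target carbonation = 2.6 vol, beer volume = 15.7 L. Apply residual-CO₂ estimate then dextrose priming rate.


residual = 14.695·(0.01821 + 0.09011·e^(−0.04·T));  sugar = (target − residual)·4.0·V
residual = 14.695·(0.01821 + 0.09011·e^(−0.04·14.8)) = 1.0002
sugar = (2.6 − 1.0002)·4.0·15.7

100.4705 g


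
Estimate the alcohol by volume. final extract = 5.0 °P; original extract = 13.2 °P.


SG = 259/(259 − P);  ABV = (OG − FG)·131.25
OG = 259/(259 − 13.2) = 1.0537
FG = 259/(259 − 5.0) = 1.0197
ABV = (1.0537 − 1.0197)·131.25

4.4648 % ABV


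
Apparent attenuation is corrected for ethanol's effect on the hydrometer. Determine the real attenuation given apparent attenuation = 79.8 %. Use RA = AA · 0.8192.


RA = 79.8 · 0.8192

65.3722 %


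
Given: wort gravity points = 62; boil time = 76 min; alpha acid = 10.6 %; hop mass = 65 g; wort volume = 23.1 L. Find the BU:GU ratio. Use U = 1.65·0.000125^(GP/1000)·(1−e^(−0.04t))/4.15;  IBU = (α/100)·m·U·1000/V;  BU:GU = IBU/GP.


U = 1.65·0.000125^(62/1000)·(1−e^(−0.04·76))/4.15 = 0.2168
IBU = (10.6/100)·65·0.2168·1000/23.1 = 64.6791
BU:GU = 64.6791/62

1.0432


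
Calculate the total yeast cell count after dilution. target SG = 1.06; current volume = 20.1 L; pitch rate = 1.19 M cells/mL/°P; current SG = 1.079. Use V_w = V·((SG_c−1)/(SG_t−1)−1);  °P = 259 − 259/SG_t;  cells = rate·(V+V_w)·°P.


V_w = 20.1·((1.079−1)/(1.06−1)−1) = 6.3650
V_final = 20.1 + 6.3650 = 26.4650
°P = 259 − 259/1.06 = 14.6604
cells = 1.19·26.4650·14.6604

461.7044 billion cells


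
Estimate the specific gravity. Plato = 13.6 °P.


SG = 259/(259 − P)
SG = 259/(259 − 13.6)

1.0554


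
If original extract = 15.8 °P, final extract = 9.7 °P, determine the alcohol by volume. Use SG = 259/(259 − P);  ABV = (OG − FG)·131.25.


OG = 259/(259 − 15.8) = 1.0650
FG = 259/(259 − 9.7) = 1.0389
ABV = (1.0650 − 1.0389)·131.25

3.4201 % ABV


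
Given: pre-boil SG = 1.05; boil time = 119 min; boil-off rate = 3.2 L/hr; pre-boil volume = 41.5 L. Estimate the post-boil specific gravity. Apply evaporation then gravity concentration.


V_post = V_pre − rate·(t/60);  SG_post = 1 + (SG_pre−1)·V_pre/V_post
V_post = 41.5 − 3.2·(119/60) = 35.1533
SG_post = 1 + (1.05 − 1)·41.5/35.1533

1.0590


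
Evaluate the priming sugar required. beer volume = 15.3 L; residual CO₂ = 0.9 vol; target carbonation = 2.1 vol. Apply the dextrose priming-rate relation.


sugar = (target − residual)·4.0·V
sugar = (2.1 − 0.9)·4.0·15.3

73.4400 g


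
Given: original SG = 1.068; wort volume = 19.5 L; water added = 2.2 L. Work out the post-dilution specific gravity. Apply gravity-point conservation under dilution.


SG_new = 1 + (SG_old − 1)·V_old/(V_old + V_water)
pts = (1.068 − 1)·1000·19.5/(19.5 + 2.2) = 61.1060
SG_new = 1 + 61.1060/1000

1.0611


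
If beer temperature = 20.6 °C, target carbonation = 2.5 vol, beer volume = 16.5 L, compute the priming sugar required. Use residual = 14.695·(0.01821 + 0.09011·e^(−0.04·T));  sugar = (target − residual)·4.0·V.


residual = 14.695·(0.01821 + 0.09011·e^(−0.04·20.6)) = 0.8485
sugar = (2.5 − 0.8485)·4.0·16.5

109.0008 g


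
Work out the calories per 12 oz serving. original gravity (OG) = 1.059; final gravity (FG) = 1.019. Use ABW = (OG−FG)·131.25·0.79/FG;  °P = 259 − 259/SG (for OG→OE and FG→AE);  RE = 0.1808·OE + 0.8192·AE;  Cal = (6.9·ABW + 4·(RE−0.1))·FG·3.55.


ABW = (1.059 − 1.019)·131.25·0.79/1.019 = 4.0702
OE = 259 − 259/1.059 = 14.4297 °P
AE = 259 − 259/1.019 = 4.8292 °P
RE = 0.1808·14.4297 + 0.8192·4.8292 = 6.5650 °P
Cal = (6.9·4.0702 + 4·(6.5650−0.1))·1.019·3.55

195.1402 kcal


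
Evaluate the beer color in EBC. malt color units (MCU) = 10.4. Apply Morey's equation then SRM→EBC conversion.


SRM = 1.4922·MCU^0.6859;  EBC = SRM·1.97
SRM = 1.4922·10.4^0.6859 = 7.4372
EBC = 7.4372·1.97

14.6513 EBC


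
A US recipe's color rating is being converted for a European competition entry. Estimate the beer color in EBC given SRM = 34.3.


EBC = SRM · 1.97
EBC = 34.3 · 1.97

67.5710 EBC


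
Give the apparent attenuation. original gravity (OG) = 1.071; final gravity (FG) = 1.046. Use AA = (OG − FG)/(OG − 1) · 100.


AA = (1.071 − 1.046)/(1.071 − 1) · 100

35.2113 %


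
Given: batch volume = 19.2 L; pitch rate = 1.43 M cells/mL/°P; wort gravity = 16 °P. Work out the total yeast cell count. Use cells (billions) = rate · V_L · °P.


cells = 1.43 · 19.2 · 16

439.2960 billion cells


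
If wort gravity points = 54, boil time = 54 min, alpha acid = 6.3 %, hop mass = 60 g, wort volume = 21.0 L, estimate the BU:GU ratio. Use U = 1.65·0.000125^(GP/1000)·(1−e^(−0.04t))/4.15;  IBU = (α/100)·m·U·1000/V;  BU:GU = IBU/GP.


U = 1.65·0.000125^(54/1000)·(1−e^(−0.04·54))/4.15 = 0.2165
IBU = (6.3/100)·60·0.2165·1000/21.0 = 38.9695
BU:GU = 38.9695/54

0.7217


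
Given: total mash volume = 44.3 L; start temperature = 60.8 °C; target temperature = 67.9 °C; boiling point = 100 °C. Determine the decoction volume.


V_dec = V_total·(T_target − T_start)/(T_boil − T_start)
V_dec = 44.3·(67.9 − 60.8)/(100 − 60.8)

8.0237 L


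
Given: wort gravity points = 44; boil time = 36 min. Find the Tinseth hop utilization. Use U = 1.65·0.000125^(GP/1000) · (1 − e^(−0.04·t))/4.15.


bigness = 1.65·0.000125^(44/1000) = 1.1111
boil_factor = (1 − e^(−0.04·36))/4.15 = 0.1839
U = 1.1111 · 0.1839

0.2043


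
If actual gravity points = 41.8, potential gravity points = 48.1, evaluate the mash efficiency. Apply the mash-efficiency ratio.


efficiency = actual / potential × 100
efficiency = 41.8 / 48.1 × 100

86.9023 %


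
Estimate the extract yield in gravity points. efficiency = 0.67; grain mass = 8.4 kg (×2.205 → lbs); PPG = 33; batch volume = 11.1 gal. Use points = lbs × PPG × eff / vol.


lbs = 8.4 × 2.205 = 18.5220
points = 18.5220 × 33 × 0.67 / 11.1

36.8938 points


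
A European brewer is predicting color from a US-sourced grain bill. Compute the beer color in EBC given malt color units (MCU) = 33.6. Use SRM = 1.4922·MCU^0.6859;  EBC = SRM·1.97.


SRM = 1.4922·33.6^0.6859 = 16.6243
EBC = 16.6243·1.97

32.7499 EBC


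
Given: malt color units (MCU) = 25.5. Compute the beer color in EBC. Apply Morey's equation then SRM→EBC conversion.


SRM = 1.4922·MCU^0.6859;  EBC = SRM·1.97
SRM = 1.4922·25.5^0.6859 = 13.7586
EBC = 13.7586·1.97

27.1044 EBC


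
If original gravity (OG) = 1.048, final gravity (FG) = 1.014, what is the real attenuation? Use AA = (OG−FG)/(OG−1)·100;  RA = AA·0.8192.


AA = (1.048 − 1.014)/(1.048 − 1)·100 = 70.8333
RA = 70.8333·0.8192

58.0267 %


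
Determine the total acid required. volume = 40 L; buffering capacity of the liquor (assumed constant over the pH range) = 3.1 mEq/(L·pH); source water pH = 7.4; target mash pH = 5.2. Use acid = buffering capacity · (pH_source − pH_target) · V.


acid = 3.1 · (7.4 − 5.2) · 40

272.8000 mEq


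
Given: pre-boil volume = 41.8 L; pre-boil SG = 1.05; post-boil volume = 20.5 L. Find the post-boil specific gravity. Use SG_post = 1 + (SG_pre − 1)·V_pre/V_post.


pts_pre = (1.05 − 1)·1000 = 50.0000
pts_post = 50.0000·41.8/20.5 = 101.9512
SG_post = 1 + 101.9512/1000

1.1020


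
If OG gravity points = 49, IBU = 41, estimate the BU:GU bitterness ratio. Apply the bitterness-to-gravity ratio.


BU:GU = IBU / OG_points
BU:GU = 41 / 49

0.8367


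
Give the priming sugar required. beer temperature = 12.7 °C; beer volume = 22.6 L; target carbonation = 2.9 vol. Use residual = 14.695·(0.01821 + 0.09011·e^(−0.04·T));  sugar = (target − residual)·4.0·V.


residual = 14.695·(0.01821 + 0.09011·e^(−0.04·12.7)) = 1.0643
sugar = (2.9 − 1.0643)·4.0·22.6

165.9433 g


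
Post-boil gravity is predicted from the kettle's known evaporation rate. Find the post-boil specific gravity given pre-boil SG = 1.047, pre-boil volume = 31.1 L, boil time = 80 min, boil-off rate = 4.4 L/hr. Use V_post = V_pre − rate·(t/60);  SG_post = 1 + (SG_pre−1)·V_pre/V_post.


V_post = 31.1 − 4.4·(80/60) = 25.2333
SG_post = 1 + (1.047 − 1)·31.1/25.2333

1.0579


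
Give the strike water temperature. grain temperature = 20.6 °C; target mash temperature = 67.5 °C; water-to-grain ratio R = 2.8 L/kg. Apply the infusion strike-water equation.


T_strike = (0.41/R)·(T_mash − T_grain) + T_mash
T_strike = (0.41/2.8)·(67.5 − 20.6) + 67.5

74.3675 °C


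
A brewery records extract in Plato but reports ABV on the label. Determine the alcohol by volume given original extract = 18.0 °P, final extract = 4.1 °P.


SG = 259/(259 − P);  ABV = (OG − FG)·131.25
OG = 259/(259 − 18.0) = 1.0747
FG = 259/(259 − 4.1) = 1.0161
ABV = (1.0747 − 1.0161)·131.25

7.6918 % ABV


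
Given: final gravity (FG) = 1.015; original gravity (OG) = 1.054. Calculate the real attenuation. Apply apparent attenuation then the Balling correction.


AA = (OG−FG)/(OG−1)·100;  RA = AA·0.8192
AA = (1.054 − 1.015)/(1.054 − 1)·100 = 72.2222
RA = 72.2222·0.8192

59.1644 %


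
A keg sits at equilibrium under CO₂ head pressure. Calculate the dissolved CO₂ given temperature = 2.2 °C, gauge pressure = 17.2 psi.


vols = (P + 14.695)·(0.01821 + 0.09011·e^(−0.04·T))
vols = (17.2 + 14.695)·(0.01821 + 0.09011·e^(−0.04·2.2))

3.2128 volumes


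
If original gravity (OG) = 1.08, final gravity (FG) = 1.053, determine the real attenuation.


AA = (OG−FG)/(OG−1)·100;  RA = AA·0.8192
AA = (1.08 − 1.053)/(1.08 − 1)·100 = 33.7500
RA = 33.7500·0.8192

27.6480 %


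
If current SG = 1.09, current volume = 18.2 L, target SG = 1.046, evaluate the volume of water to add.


V_water = V·((SG_curr − 1)/(SG_target − 1) − 1)
V_water = 18.2·((1.09 − 1)/(1.046 − 1) − 1)

17.4087 L


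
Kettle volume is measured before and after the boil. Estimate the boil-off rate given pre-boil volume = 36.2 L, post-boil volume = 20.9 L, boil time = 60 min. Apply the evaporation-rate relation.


rate = (V_pre − V_post) / (t_min/60)
rate = (36.2 − 20.9) / (60/60)

15.3000 L/hr


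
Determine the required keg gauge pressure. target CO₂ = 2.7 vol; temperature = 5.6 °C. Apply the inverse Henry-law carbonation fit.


psi = vols/(0.01821 + 0.09011·e^(−0.04·T)) − 14.695
psi = 2.7/(0.01821 + 0.09011·e^(−0.04·5.6)) − 14.695

15.2264 psi


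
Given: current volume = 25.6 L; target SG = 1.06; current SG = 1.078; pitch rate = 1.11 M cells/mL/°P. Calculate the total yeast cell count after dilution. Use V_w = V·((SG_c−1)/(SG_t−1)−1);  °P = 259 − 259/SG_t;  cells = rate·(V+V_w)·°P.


V_w = 25.6·((1.078−1)/(1.06−1)−1) = 7.6800
V_final = 25.6 + 7.6800 = 33.2800
°P = 259 − 259/1.06 = 14.6604
cells = 1.11·33.2800·14.6604

541.5661 billion cells


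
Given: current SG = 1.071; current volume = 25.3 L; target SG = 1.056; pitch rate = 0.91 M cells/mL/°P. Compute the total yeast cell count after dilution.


V_w = V·((SG_c−1)/(SG_t−1)−1);  °P = 259 − 259/SG_t;  cells = rate·(V+V_w)·°P
V_w = 25.3·((1.071−1)/(1.056−1)−1) = 6.7768
V_final = 25.3 + 6.7768 = 32.0768
°P = 259 − 259/1.056 = 13.7348
cells = 0.91·32.0768·13.7348

400.9185 billion cells


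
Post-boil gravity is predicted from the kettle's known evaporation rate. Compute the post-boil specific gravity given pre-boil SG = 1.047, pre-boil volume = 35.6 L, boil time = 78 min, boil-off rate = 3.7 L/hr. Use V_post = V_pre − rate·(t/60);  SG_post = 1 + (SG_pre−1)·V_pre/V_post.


V_post = 35.6 − 3.7·(78/60) = 30.7900
SG_post = 1 + (1.047 − 1)·35.6/30.7900

1.0543


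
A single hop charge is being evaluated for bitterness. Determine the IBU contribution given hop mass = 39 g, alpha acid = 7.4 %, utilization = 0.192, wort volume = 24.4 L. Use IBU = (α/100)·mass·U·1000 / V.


IBU = (7.4/100)·39·0.192·1000 / 24.4

22.7095 IBU


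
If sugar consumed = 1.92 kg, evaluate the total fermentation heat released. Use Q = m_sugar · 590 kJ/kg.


Q = 1.92 · 590

1132.8000 kJ


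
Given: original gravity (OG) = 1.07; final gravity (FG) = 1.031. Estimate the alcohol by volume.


ABV = (OG − FG) · 131.25
ABV = (1.07 − 1.031) · 131.25

5.1188 % ABV


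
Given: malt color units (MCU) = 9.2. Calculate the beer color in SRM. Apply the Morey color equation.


SRM = 1.4922 · MCU^0.6859
SRM = 1.4922 · 9.2^0.6859

6.8374 SRM


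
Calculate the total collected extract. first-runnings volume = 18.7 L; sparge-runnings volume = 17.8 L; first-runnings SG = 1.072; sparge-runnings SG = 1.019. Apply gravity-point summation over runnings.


total = Σ (SG_i − 1)·1000·V_i
first = (1.072 − 1)·1000·18.7 = 1346.4000
sparge = (1.019 − 1)·1000·17.8 = 338.2000
total = 1346.4000 + 338.2000

1684.6000 gravity·L


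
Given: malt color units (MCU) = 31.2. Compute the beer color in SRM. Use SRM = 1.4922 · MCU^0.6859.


SRM = 1.4922 · 31.2^0.6859

15.8004 SRM


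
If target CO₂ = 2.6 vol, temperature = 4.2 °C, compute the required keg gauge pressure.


psi = vols/(0.01821 + 0.09011·e^(−0.04·T)) − 14.695
psi = 2.6/(0.01821 + 0.09011·e^(−0.04·4.2)) − 14.695

12.8518 psi


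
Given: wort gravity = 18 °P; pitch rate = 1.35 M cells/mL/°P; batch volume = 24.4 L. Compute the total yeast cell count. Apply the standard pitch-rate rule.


cells (billions) = rate · V_L · °P
cells = 1.35 · 24.4 · 18

592.9200 billion cells


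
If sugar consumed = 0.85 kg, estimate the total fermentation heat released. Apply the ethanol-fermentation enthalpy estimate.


Q = m_sugar · 590 kJ/kg
Q = 0.85 · 590

501.5000 kJ


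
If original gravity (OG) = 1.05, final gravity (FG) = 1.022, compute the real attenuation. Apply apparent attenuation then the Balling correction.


AA = (OG−FG)/(OG−1)·100;  RA = AA·0.8192
AA = (1.05 − 1.022)/(1.05 − 1)·100 = 56.0000
RA = 56.0000·0.8192

45.8752 %


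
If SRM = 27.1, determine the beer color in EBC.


EBC = SRM · 1.97
EBC = 27.1 · 1.97

53.3870 EBC


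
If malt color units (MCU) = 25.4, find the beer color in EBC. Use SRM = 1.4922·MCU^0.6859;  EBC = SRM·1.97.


SRM = 1.4922·25.4^0.6859 = 13.7215
EBC = 13.7215·1.97

27.0314 EBC


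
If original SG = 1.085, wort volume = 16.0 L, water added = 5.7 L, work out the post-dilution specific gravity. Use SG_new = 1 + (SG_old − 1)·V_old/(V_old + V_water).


pts = (1.085 − 1)·1000·16.0/(16.0 + 5.7) = 62.6728
SG_new = 1 + 62.6728/1000

1.0627


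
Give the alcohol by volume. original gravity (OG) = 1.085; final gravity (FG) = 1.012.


ABV = (OG − FG) · 131.25
ABV = (1.085 − 1.012) · 131.25

9.5812 % ABV


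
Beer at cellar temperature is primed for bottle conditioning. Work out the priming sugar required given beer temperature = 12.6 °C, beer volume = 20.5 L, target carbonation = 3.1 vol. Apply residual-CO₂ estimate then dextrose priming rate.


residual = 14.695·(0.01821 + 0.09011·e^(−0.04·T));  sugar = (target − residual)·4.0·V
residual = 14.695·(0.01821 + 0.09011·e^(−0.04·12.6)) = 1.0675
sugar = (3.1 − 1.0675)·4.0·20.5

166.6619 g


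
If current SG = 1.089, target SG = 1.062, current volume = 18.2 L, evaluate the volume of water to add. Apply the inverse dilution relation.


V_water = V·((SG_curr − 1)/(SG_target − 1) − 1)
V_water = 18.2·((1.089 − 1)/(1.062 − 1) − 1)

7.9258 L


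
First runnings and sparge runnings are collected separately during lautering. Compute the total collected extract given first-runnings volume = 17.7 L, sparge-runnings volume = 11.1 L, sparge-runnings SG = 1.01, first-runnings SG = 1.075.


total = Σ (SG_i − 1)·1000·V_i
first = (1.075 − 1)·1000·17.7 = 1327.5000
sparge = (1.01 − 1)·1000·11.1 = 111.0000
total = 1327.5000 + 111.0000

1438.5000 gravity·L


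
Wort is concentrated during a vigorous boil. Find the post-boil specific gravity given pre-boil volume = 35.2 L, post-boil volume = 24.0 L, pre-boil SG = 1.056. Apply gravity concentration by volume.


SG_post = 1 + (SG_pre − 1)·V_pre/V_post
pts_pre = (1.056 − 1)·1000 = 56.0000
pts_post = 56.0000·35.2/24.0 = 82.1333
SG_post = 1 + 82.1333/1000

1.0821


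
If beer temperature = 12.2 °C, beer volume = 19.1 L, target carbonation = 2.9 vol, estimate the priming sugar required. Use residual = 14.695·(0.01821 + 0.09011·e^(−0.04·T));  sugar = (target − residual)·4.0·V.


residual = 14.695·(0.01821 + 0.09011·e^(−0.04·12.2)) = 1.0804
sugar = (2.9 − 1.0804)·4.0·19.1

139.0144 g


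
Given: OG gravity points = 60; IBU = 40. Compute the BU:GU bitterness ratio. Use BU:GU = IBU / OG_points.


BU:GU = 40 / 60

0.6667


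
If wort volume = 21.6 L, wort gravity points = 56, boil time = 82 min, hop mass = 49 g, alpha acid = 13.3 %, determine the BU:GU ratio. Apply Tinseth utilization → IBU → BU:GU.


U = 1.65·0.000125^(GP/1000)·(1−e^(−0.04t))/4.15;  IBU = (α/100)·m·U·1000/V;  BU:GU = IBU/GP
U = 1.65·0.000125^(56/1000)·(1−e^(−0.04·82))/4.15 = 0.2313
IBU = (13.3/100)·49·0.2313·1000/21.6 = 69.7910
BU:GU = 69.7910/56

1.2463


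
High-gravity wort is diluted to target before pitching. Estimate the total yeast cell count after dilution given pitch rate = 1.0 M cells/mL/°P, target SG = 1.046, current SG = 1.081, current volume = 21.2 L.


V_w = V·((SG_c−1)/(SG_t−1)−1);  °P = 259 − 259/SG_t;  cells = rate·(V+V_w)·°P
V_w = 21.2·((1.081−1)/(1.046−1)−1) = 16.1304
V_final = 21.2 + 16.1304 = 37.3304
°P = 259 − 259/1.046 = 11.3901
cells = 1.0·37.3304·11.3901

425.1958 billion cells


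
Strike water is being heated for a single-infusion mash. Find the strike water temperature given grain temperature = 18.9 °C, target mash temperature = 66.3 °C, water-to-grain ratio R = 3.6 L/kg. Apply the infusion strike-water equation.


T_strike = (0.41/R)·(T_mash − T_grain) + T_mash
T_strike = (0.41/3.6)·(66.3 − 18.9) + 66.3

71.6983 °C


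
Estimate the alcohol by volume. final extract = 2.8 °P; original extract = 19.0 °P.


SG = 259/(259 − P);  ABV = (OG − FG)·131.25
OG = 259/(259 − 19.0) = 1.0792
FG = 259/(259 − 2.8) = 1.0109
ABV = (1.0792 − 1.0109)·131.25

8.9562 % ABV


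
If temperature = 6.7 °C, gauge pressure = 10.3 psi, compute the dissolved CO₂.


vols = (P + 14.695)·(0.01821 + 0.09011·e^(−0.04·T))
vols = (10.3 + 14.695)·(0.01821 + 0.09011·e^(−0.04·6.7))

2.1780 volumes


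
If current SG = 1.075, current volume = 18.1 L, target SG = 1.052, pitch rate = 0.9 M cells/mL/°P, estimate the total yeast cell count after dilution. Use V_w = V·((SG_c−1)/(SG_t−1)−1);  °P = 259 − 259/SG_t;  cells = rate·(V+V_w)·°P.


V_w = 18.1·((1.075−1)/(1.052−1)−1) = 8.0058
V_final = 18.1 + 8.0058 = 26.1058
°P = 259 − 259/1.052 = 12.8023
cells = 0.9·26.1058·12.8023

300.7921 billion cells


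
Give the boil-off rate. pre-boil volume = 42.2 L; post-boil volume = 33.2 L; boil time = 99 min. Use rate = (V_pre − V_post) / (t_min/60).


rate = (42.2 − 33.2) / (99/60)

5.4545 L/hr


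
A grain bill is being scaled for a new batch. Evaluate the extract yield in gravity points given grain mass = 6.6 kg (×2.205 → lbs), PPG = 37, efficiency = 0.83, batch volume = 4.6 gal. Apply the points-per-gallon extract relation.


points = lbs × PPG × eff / vol
lbs = 6.6 × 2.205 = 14.5530
points = 14.5530 × 37 × 0.83 / 4.6

97.1571 points


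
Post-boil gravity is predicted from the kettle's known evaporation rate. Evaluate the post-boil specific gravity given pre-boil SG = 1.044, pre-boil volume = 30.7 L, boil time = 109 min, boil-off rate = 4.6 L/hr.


V_post = V_pre − rate·(t/60);  SG_post = 1 + (SG_pre−1)·V_pre/V_post
V_post = 30.7 − 4.6·(109/60) = 22.3433
SG_post = 1 + (1.044 − 1)·30.7/22.3433

1.0605


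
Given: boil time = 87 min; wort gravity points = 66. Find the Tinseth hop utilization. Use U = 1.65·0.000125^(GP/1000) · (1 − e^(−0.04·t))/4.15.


bigness = 1.65·0.000125^(66/1000) = 0.9118
boil_factor = (1 − e^(−0.04·87))/4.15 = 0.2335
U = 0.9118 · 0.2335

0.2129


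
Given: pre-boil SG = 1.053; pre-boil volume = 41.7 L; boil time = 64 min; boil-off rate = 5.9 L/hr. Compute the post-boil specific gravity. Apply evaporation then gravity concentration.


V_post = V_pre − rate·(t/60);  SG_post = 1 + (SG_pre−1)·V_pre/V_post
V_post = 41.7 − 5.9·(64/60) = 35.4067
SG_post = 1 + (1.053 − 1)·41.7/35.4067

1.0624


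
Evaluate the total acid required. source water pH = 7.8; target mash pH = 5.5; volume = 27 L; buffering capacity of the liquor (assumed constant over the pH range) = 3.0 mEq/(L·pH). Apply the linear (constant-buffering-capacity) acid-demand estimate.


acid = buffering capacity · (pH_source − pH_target) · V
acid = 3.0 · (7.8 − 5.5) · 27

186.3000 mEq


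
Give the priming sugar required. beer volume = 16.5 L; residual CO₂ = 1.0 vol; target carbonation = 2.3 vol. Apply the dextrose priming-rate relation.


sugar = (target − residual)·4.0·V
sugar = (2.3 − 1.0)·4.0·16.5

85.8000 g


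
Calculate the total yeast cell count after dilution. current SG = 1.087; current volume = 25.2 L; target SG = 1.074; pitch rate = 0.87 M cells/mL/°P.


V_w = V·((SG_c−1)/(SG_t−1)−1);  °P = 259 − 259/SG_t;  cells = rate·(V+V_w)·°P
V_w = 25.2·((1.087−1)/(1.074−1)−1) = 4.4270
V_final = 25.2 + 4.4270 = 29.6270
°P = 259 − 259/1.074 = 17.8454
cells = 0.87·29.6270·17.8454

459.9753 billion cells


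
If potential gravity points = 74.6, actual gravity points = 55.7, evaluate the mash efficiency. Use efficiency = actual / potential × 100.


efficiency = 55.7 / 74.6 × 100

74.6649 %


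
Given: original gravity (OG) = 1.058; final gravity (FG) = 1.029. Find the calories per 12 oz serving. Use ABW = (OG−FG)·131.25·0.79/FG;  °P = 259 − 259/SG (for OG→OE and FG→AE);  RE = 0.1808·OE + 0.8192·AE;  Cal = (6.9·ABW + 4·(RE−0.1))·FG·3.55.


ABW = (1.058 − 1.029)·131.25·0.79/1.029 = 2.9222
OE = 259 − 259/1.058 = 14.1985 °P
AE = 259 − 259/1.029 = 7.2993 °P
RE = 0.1808·14.1985 + 0.8192·7.2993 = 8.5467 °P
Cal = (6.9·2.9222 + 4·(8.5467−0.1))·1.029·3.55

197.0763 kcal


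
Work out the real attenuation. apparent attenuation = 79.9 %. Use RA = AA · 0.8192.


RA = 79.9 · 0.8192

65.4541 %


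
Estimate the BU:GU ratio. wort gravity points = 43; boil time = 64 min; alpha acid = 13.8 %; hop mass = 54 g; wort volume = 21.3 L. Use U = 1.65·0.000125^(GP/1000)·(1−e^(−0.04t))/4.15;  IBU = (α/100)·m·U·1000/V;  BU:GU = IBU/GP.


U = 1.65·0.000125^(43/1000)·(1−e^(−0.04·64))/4.15 = 0.2493
IBU = (13.8/100)·54·0.2493·1000/21.3 = 87.2076
BU:GU = 87.2076/43

2.0281


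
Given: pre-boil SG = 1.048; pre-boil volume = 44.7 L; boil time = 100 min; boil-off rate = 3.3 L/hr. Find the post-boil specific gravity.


V_post = V_pre − rate·(t/60);  SG_post = 1 + (SG_pre−1)·V_pre/V_post
V_post = 44.7 − 3.3·(100/60) = 39.2000
SG_post = 1 + (1.048 − 1)·44.7/39.2000

1.0547


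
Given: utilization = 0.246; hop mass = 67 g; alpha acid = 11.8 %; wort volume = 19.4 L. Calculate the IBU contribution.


IBU = (α/100)·mass·U·1000 / V
IBU = (11.8/100)·67·0.246·1000 / 19.4

100.2513 IBU


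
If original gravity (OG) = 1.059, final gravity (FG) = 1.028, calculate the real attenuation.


AA = (OG−FG)/(OG−1)·100;  RA = AA·0.8192
AA = (1.059 − 1.028)/(1.059 − 1)·100 = 52.5424
RA = 52.5424·0.8192

43.0427 %
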